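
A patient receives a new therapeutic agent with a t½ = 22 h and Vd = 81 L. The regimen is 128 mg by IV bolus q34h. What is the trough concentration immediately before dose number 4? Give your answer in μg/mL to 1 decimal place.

0.8 μg/mL

f = (1/2)^(τ/t½) = (1/2)^(34/22) ≈ 0.3426.
C₀ = D/Vd = 128/81 ≈ 1.580 μg/mL.
Before the 4th dose, 3 doses have been given. Superposition: Cmin = C₀·(f + f² + … + f^3).
≈ 1.580 × (0.3426 + 0.1174 + 0.0402) ≈ 1.580 × 0.5002 ≈ 0.790 μg/mL.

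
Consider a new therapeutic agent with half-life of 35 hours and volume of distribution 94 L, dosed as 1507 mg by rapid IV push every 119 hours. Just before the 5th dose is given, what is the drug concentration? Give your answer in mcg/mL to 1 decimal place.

1.7 mcg/mL

f = (1/2)^(τ/t½) = (1/2)^(119/35) ≈ 0.0947.
C₀ = D/Vd = 1507/94 ≈ 16.032 mcg/mL.
Before the 5th dose, 4 doses have been given. Superposition: Cmin = C₀·(f + f² + … + f^4).
≈ 16.032 × (0.0947 + 0.0090 + 0.0008 + 0.0001) ≈ 16.032 × 0.1046 ≈ 1.677 mcg/mL.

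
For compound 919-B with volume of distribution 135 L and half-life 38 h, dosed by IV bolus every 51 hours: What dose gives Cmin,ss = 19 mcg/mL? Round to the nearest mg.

3938 mg

τ/t½ = 51/38 ≈ 1.3421, so f = (1/2)^(51/38) ≈ 0.394445.
Cmin,ss = (D/Vd)·f/(1−f), so D = Cmin,ss·Vd·(1−f)/f.
D = 19 × 135 × (1−f)/f ≈ 19 × 135 × 1.53521 ≈ 3937.81 mg.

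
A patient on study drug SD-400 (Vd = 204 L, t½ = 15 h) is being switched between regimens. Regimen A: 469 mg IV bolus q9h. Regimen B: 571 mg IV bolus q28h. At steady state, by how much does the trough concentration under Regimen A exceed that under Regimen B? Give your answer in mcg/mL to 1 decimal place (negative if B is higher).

3.4 mcg/mL

Regimen A: f = (1/2)^(9/15) ≈ 0.6598; Cmin,ss = (469/204)·f/(1−f) ≈ 4.459 mcg/mL.
Regimen B: f = (1/2)^(28/15) ≈ 0.2742; Cmin,ss = (571/204)·f/(1−f) ≈ 1.057 mcg/mL.
Difference ≈ 4.459 − 1.057 ≈ 3.402 mcg/mL.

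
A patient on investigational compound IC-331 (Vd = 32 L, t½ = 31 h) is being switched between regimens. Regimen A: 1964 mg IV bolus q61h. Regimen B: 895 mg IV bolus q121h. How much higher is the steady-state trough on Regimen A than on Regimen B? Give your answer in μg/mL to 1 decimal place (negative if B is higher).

Regimen A: f = (1/2)^(61/31) ≈ 0.2557; Cmin,ss = (1964/32)·f/(1−f) ≈ 21.085 μg/mL.
Regimen B: f = (1/2)^(121/31) ≈ 0.0668; Cmin,ss = (895/32)·f/(1−f) ≈ 2.002 μg/mL.
Difference ≈ 21.085 − 2.002 ≈ 19.083 μg/mL.

19.1 μg/mL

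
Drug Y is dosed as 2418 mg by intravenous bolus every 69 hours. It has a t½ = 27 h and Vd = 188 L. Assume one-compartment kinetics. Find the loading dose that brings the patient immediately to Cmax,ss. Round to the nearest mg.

f = (1/2)^(69/27) ≈ 0.170099; accumulation ratio R = 1/(1−f) ≈ 1.20496.
Loading dose to hit Cmax,ss on first dose: D_load = D_maint·R ≈ 2418 × 1.20496 ≈ 2913.59 mg.

2914 mg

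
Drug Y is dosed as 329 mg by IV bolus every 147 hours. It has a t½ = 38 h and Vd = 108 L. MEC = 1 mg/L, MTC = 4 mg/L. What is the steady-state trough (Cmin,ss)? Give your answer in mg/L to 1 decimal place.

k = ln2/t½ = ln2/38 ≈ 0.018241 h⁻¹; fraction remaining f = e^(−kτ) = e^(−0.018241×147) ≈ 0.0685.
Accumulation ratio R = 1/(1 − f) ≈ 1/0.9315 ≈ 1.0735.
Each bolus raises the concentration by D/Vd = 329/108 ≈ 3.046 mg/L.
Steady-state peak Cmax,ss = C₀·R ≈ 3.046 × 1.0735 ≈ 3.270 mg/L.
One interval later, Cmin,ss = Cmax,ss·e^(−kτ) ≈ 3.270 × 0.0685 ≈ 0.224 mg/L.
Trough 0.2 mg/L vs MEC 1 mg/L: subtherapeutic.

0.2 mg/L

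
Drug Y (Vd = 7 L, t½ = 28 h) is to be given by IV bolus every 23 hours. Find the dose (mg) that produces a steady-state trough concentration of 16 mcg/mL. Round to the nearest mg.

τ/t½ = 23/28 ≈ 0.82143, so f = (1/2)^(23/28) ≈ 0.565881.
Cmin,ss = (D/Vd)·f/(1−f), so D = Cmin,ss·Vd·(1−f)/f.
D = 16 × 7 × (1−f)/f ≈ 16 × 7 × 0.76716 ≈ 85.92 mg.

86 mg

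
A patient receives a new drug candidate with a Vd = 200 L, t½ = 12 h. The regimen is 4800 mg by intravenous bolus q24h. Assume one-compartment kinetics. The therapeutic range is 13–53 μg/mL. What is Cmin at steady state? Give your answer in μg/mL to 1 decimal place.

τ = 24 h = 2 half-lives, so f = (1/2)^2 = 0.25.
Accumulation ratio R = 1/(1 − f) = 1/0.75 = 4/3.
Single-dose peak C₀ = D/Vd = 4800/200 = 24 μg/mL.
Steady-state peak Cmax,ss = C₀·R = 24 × 4/3 ≈ 32.000 μg/mL.
Steady-state trough Cmin,ss = Cmax,ss·f ≈ 32.000 × 0.25 ≈ 8.000 μg/mL.
Trough 8.0 μg/mL vs MEC 13 μg/mL: subtherapeutic.

8.0 μg/mL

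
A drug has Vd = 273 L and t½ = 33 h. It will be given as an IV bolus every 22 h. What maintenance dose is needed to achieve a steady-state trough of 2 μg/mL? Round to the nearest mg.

τ/t½ = 22/33 ≈ 0.66667, so f = (1/2)^(22/33) ≈ 0.629961.
Cmin,ss = (D/Vd)·f/(1−f), so D = Cmin,ss·Vd·(1−f)/f.
D = 2 × 273 × (1−f)/f ≈ 2 × 273 × 0.58740 ≈ 320.72 mg.

321 mg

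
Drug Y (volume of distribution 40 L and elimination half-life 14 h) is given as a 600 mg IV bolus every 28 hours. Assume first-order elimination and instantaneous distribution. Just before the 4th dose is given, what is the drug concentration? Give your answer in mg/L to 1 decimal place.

4.9 mg/L

f = (1/2)^(τ/t½) = (1/2)^(28/14) ≈ 0.2500.
C₀ = D/Vd = 600/40 ≈ 15.000 mg/L.
Before the 4th dose, 3 doses have been given. Superposition: Cmin = C₀·(f + f² + … + f^3).
≈ 15.000 × (0.2500 + 0.0625 + 0.0156) ≈ 15.000 × 0.3281 ≈ 4.921 mg/L.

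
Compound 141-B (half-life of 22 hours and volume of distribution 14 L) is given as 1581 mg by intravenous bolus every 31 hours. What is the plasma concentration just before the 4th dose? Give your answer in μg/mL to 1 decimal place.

64.6 μg/mL

f = (1/2)^(τ/t½) = (1/2)^(31/22) ≈ 0.3765.
C₀ = D/Vd = 1581/14 ≈ 112.929 μg/mL.
Before the 4th dose, 3 doses have been given. Superposition: Cmin = C₀·(f + f² + … + f^3).
≈ 112.929 × (0.3765 + 0.1418 + 0.0534) ≈ 112.929 × 0.5717 ≈ 64.562 μg/mL.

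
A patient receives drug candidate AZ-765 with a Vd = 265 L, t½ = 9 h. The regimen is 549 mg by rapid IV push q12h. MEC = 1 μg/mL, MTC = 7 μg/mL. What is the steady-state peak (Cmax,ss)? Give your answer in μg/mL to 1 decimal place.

Over one 12-h interval, 12/9 ≈ 1.3333 half-lives elapse, leaving f ≈ 0.3969 of each dose.
At steady state, accumulation factor R = 1/(1 − e^(−kτ)) ≈ 1.6581.
Single-dose peak C₀ = D/Vd = 549/265 ≈ 2.072 μg/mL.
Steady-state peak Cmax,ss = C₀·R ≈ 2.072 × 1.6581 ≈ 3.436 μg/mL.
Peak 3.4 μg/mL vs MTC 7 μg/mL: below toxic threshold.

3.4 μg/mL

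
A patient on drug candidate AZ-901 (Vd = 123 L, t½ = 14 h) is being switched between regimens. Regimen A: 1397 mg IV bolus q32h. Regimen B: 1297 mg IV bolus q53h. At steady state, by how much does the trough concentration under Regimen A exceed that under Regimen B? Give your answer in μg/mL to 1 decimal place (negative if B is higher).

2.1 μg/mL

Regimen A: f = (1/2)^(32/14) ≈ 0.2051; Cmin,ss = (1397/123)·f/(1−f) ≈ 2.931 μg/mL.
Regimen B: f = (1/2)^(53/14) ≈ 0.0725; Cmin,ss = (1297/123)·f/(1−f) ≈ 0.824 μg/mL.
Difference ≈ 2.931 − 0.824 ≈ 2.107 μg/mL.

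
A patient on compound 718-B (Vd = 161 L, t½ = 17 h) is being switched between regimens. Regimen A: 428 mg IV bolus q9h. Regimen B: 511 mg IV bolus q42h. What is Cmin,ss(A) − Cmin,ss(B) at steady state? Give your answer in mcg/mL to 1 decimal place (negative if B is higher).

Regimen A: f = (1/2)^(9/17) ≈ 0.6928; Cmin,ss = (428/161)·f/(1−f) ≈ 5.995 mcg/mL.
Regimen B: f = (1/2)^(42/17) ≈ 0.1804; Cmin,ss = (511/161)·f/(1−f) ≈ 0.699 mcg/mL.
Difference ≈ 5.995 − 0.699 ≈ 5.296 mcg/mL.

5.3 mcg/mL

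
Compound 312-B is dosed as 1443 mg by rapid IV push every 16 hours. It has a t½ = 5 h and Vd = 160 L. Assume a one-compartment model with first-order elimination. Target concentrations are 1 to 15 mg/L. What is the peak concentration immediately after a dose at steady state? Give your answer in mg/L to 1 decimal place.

10.1 mg/L

τ/t½ = 16/5 ≈ 3.2, so fraction remaining f = (1/2)^(16/5) ≈ 0.1088.
Accumulation ratio R = 1/(1 − f) ≈ 1/0.8912 ≈ 1.1221.
Single-dose peak C₀ = D/Vd = 1443/160 ≈ 9.019 mg/L.
Steady-state peak Cmax,ss = C₀·R ≈ 9.019 × 1.1221 ≈ 10.120 mg/L.
Peak 10.1 mg/L vs MTC 15 mg/L: below toxic threshold.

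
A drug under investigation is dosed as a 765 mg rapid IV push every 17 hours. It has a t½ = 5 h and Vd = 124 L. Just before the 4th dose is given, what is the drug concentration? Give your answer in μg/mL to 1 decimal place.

0.6 μg/mL

f = (1/2)^(τ/t½) = (1/2)^(17/5) ≈ 0.0947.
C₀ = D/Vd = 765/124 ≈ 6.169 μg/mL.
Before the 4th dose, 3 doses have been given. Superposition: Cmin = C₀·(f + f² + … + f^3).
≈ 6.169 × (0.0947 + 0.0090 + 0.0008) ≈ 6.169 × 0.1045 ≈ 0.645 μg/mL.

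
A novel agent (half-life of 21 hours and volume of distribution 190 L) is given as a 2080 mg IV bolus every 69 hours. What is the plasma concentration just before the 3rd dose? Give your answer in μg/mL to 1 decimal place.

1.2 μg/mL

f = (1/2)^(τ/t½) = (1/2)^(69/21) ≈ 0.1025.
C₀ = D/Vd = 2080/190 ≈ 10.947 μg/mL.
Before the 3rd dose, 2 doses have been given. Superposition: Cmin = C₀·(f + f²).
≈ 10.947 × (0.1025 + 0.0105) ≈ 10.947 × 0.1130 ≈ 1.237 μg/mL.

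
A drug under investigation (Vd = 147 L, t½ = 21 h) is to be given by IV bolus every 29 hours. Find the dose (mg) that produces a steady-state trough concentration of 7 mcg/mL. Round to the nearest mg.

1651 mg

τ/t½ = 29/21 ≈ 1.381, so f = (1/2)^(29/21) ≈ 0.383965.
Cmin,ss = (D/Vd)·f/(1−f), so D = Cmin,ss·Vd·(1−f)/f.
D = 7 × 147 × (1−f)/f ≈ 7 × 147 × 1.60440 ≈ 1650.93 mg.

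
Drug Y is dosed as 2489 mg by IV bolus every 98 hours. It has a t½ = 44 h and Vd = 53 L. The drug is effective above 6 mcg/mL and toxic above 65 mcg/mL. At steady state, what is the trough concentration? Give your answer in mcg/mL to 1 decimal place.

k = ln2/t½ = ln2/44 ≈ 0.015753 h⁻¹; fraction remaining f = e^(−kτ) = e^(−0.015753×98) ≈ 0.2136.
At steady state, accumulation factor R = 1/(1 − e^(−kτ)) ≈ 1.2716.
Each bolus raises the concentration by D/Vd = 2489/53 ≈ 46.962 mcg/mL.
Cmax,ss = C₀/(1 − f) ≈ 46.962/0.7864 ≈ 59.718 mcg/mL.
One interval later, Cmin,ss = Cmax,ss·e^(−kτ) ≈ 59.718 × 0.2136 ≈ 12.756 mcg/mL.
Trough 12.8 mcg/mL vs MEC 6 mcg/mL: adequate.

12.8 mcg/mL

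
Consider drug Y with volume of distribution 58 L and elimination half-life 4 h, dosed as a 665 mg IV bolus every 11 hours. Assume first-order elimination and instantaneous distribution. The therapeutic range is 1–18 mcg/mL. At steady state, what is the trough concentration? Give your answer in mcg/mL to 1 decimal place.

2.0 mcg/mL

τ/t½ = 11/4 ≈ 2.75, so fraction remaining f = (1/2)^(11/4) ≈ 0.1487.
At steady state, accumulation factor R = 1/(1 − e^(−kτ)) ≈ 1.1747.
Single-dose peak C₀ = D/Vd = 665/58 ≈ 11.466 mcg/mL.
Steady-state peak Cmax,ss = C₀·R ≈ 11.466 × 1.1747 ≈ 13.469 mcg/mL.
One interval later, Cmin,ss = Cmax,ss·e^(−kτ) ≈ 13.469 × 0.1487 ≈ 2.003 mcg/mL.
Trough 2.0 mcg/mL vs MEC 1 mcg/mL: adequate.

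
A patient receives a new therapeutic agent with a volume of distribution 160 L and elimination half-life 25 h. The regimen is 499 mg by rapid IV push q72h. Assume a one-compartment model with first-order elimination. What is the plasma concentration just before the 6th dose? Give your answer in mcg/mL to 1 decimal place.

0.5 mcg/mL

f = (1/2)^(τ/t½) = (1/2)^(72/25) ≈ 0.1358.
C₀ = D/Vd = 499/160 ≈ 3.119 mcg/mL.
Before the 6th dose, 5 doses have been given. Superposition: Cmin = C₀·(f + f² + … + f^5).
≈ 3.119 × (0.1358 + 0.0184 + 0.0025 + 0.0003 + 0.0000) ≈ 3.119 × 0.1570 ≈ 0.490 mcg/mL.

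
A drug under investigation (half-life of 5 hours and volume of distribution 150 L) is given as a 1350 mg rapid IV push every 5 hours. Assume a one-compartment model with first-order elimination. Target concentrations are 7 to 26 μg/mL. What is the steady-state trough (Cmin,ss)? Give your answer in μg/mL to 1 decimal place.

τ = 5 h = 1 half-life, so f = (1/2)^1 = 0.5.
Accumulation ratio R = 1/(1 − f) = 1/0.5 = 2/1.
Single-dose peak C₀ = D/Vd = 1350/150 = 9 μg/mL.
Steady-state peak Cmax,ss = C₀·R = 9 × 2/1 ≈ 18.000 μg/mL.
Steady-state trough Cmin,ss = Cmax,ss·f ≈ 18.000 × 0.5 ≈ 9.000 μg/mL.
Trough 9.0 μg/mL vs MEC 7 μg/mL: adequate.

9.0 μg/mL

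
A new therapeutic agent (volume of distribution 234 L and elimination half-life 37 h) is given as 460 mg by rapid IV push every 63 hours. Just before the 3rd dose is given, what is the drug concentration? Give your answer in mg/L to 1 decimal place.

f = (1/2)^(τ/t½) = (1/2)^(63/37) ≈ 0.3072.
C₀ = D/Vd = 460/234 ≈ 1.966 mg/L.
Before the 3rd dose, 2 doses have been given. Superposition: Cmin = C₀·(f + f²).
≈ 1.966 × (0.3072 + 0.0944) ≈ 1.966 × 0.4016 ≈ 0.790 mg/L.

0.8 mg/L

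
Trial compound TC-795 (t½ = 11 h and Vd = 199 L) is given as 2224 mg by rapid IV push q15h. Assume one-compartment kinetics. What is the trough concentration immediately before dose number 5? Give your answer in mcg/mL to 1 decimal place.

6.9 mcg/mL

f = (1/2)^(τ/t½) = (1/2)^(15/11) ≈ 0.3886.
C₀ = D/Vd = 2224/199 ≈ 11.176 mcg/mL.
Before the 5th dose, 4 doses have been given. Superposition: Cmin = C₀·(f + f² + … + f^4).
≈ 11.176 × (0.3886 + 0.1510 + 0.0587 + 0.0228) ≈ 11.176 × 0.6211 ≈ 6.941 mcg/mL.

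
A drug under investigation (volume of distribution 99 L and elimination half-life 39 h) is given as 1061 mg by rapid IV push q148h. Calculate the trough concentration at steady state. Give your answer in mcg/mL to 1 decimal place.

0.8 mcg/mL

Over one 148-h interval, 148/39 ≈ 3.7949 half-lives elapse, leaving f ≈ 0.0720 of each dose.
Accumulation ratio R = 1/(1 − f) ≈ 1/0.9280 ≈ 1.0776.
Each bolus raises the concentration by D/Vd = 1061/99 ≈ 10.717 mcg/mL.
Steady-state peak Cmax,ss = C₀·R ≈ 10.717 × 1.0776 ≈ 11.549 mcg/mL.
Steady-state trough Cmin,ss = Cmax,ss·f ≈ 11.549 × 0.0720 ≈ 0.832 mcg/mL.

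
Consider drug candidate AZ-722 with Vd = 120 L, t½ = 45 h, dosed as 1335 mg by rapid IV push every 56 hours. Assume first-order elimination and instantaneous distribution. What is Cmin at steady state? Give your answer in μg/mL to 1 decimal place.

8.1 μg/mL

Over one 56-h interval, 56/45 ≈ 1.2444 half-lives elapse, leaving f ≈ 0.4221 of each dose.
Each bolus raises the concentration by D/Vd = 1335/120 ≈ 11.125 μg/mL.
Steady-state trough Cmin,ss = C₀·f/(1−f) ≈ 11.125 × 0.4221/0.5779 ≈ 8.126 μg/mL.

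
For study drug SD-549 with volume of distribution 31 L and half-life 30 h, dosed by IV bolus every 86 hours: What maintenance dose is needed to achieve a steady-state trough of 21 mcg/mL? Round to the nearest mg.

τ/t½ = 86/30 ≈ 2.8667, so f = (1/2)^(86/30) ≈ 0.137103.
Cmin,ss = (D/Vd)·f/(1−f), so D = Cmin,ss·Vd·(1−f)/f.
D = 21 × 31 × (1−f)/f ≈ 21 × 31 × 6.29379 ≈ 4097.26 mg.

4097 mg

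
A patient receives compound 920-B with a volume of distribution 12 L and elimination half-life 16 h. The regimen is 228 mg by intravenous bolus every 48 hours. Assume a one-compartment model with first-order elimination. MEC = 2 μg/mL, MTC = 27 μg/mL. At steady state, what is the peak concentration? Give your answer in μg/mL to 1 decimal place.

The dosing interval is 3 half-lives, so f = 2^(−3) = 0.125.
Accumulation ratio R = 1/(1 − f) = 1/0.875 = 8/7.
Single-dose peak C₀ = D/Vd = 228/12 = 19 μg/mL.
Steady-state peak Cmax,ss = C₀·R = 19 × 8/7 ≈ 21.714 μg/mL.
Peak 21.7 μg/mL vs MTC 27 μg/mL: below toxic threshold.

21.7 μg/mL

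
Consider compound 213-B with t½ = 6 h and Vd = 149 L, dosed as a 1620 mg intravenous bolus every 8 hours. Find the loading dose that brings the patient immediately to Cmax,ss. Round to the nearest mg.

2686 mg

f = (1/2)^(8/6) ≈ 0.396850; accumulation ratio R = 1/(1−f) ≈ 1.65796.
Loading dose to hit Cmax,ss on first dose: D_load = D_maint·R ≈ 1620 × 1.65796 ≈ 2685.90 mg.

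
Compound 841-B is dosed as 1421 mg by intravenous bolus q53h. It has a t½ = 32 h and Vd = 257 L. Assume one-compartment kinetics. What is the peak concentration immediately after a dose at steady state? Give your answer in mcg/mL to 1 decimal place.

8.1 mcg/mL

τ/t½ = 53/32 ≈ 1.6562, so fraction remaining f = (1/2)^(53/32) ≈ 0.3173.
Accumulation ratio R = 1/(1 − f) ≈ 1/0.6827 ≈ 1.4648.
Each bolus raises the concentration by D/Vd = 1421/257 ≈ 5.529 mcg/mL.
Steady-state peak Cmax,ss = C₀·R ≈ 5.529 × 1.4648 ≈ 8.099 mcg/mL.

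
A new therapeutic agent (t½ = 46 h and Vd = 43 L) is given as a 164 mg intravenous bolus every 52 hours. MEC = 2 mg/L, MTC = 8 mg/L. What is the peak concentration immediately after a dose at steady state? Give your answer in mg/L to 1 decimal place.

Over one 52-h interval, 52/46 ≈ 1.1304 half-lives elapse, leaving f ≈ 0.4568 of each dose.
At steady state, accumulation factor R = 1/(1 − e^(−kτ)) ≈ 1.8409.
Each bolus raises the concentration by D/Vd = 164/43 ≈ 3.814 mg/L.
Cmax,ss = C₀/(1 − f) ≈ 3.814/0.5432 ≈ 7.021 mg/L.
Peak 7.0 mg/L vs MTC 8 mg/L: below toxic threshold.

7.0 mg/L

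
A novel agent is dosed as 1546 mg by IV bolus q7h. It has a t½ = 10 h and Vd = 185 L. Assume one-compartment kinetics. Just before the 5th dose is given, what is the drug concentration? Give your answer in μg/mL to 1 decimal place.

11.5 μg/mL

f = (1/2)^(τ/t½) = (1/2)^(7/10) ≈ 0.6156.
C₀ = D/Vd = 1546/185 ≈ 8.357 μg/mL.
Before the 5th dose, 4 doses have been given. Superposition: Cmin = C₀·(f + f² + … + f^4).
≈ 8.357 × (0.6156 + 0.3790 + 0.2333 + 0.1436) ≈ 8.357 × 1.3715 ≈ 11.462 μg/mL.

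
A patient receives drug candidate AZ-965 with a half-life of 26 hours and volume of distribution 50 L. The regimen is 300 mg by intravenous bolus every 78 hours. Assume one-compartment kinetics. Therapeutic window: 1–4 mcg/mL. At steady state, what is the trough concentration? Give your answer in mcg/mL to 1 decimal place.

The dosing interval is 3 half-lives, so f = 2^(−3) = 0.125.
Accumulation ratio R = 1/(1 − f) = 1/0.875 = 8/7.
Single-dose peak C₀ = D/Vd = 300/50 = 6 mcg/mL.
Steady-state peak Cmax,ss = C₀·R = 6 × 8/7 ≈ 6.857 mcg/mL.
Steady-state trough Cmin,ss = Cmax,ss·f ≈ 6.857 × 0.125 ≈ 0.857 mcg/mL.
Trough 0.9 mcg/mL vs MEC 1 mcg/mL: subtherapeutic.

0.9 mcg/mL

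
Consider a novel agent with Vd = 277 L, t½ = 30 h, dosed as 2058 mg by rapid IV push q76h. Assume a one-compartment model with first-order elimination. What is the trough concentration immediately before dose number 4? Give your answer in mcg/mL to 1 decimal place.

1.5 mcg/mL

f = (1/2)^(τ/t½) = (1/2)^(76/30) ≈ 0.1727.
C₀ = D/Vd = 2058/277 ≈ 7.430 mcg/mL.
Before the 4th dose, 3 doses have been given. Superposition: Cmin = C₀·(f + f² + … + f^3).
≈ 7.430 × (0.1727 + 0.0298 + 0.0052) ≈ 7.430 × 0.2077 ≈ 1.543 mcg/mL.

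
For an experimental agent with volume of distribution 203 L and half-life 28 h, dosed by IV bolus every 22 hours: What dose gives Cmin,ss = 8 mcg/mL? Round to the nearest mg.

τ/t½ = 22/28 ≈ 0.78571, so f = (1/2)^(22/28) ≈ 0.580065.
Cmin,ss = (D/Vd)·f/(1−f), so D = Cmin,ss·Vd·(1−f)/f.
D = 8 × 203 × (1−f)/f ≈ 8 × 203 × 0.72394 ≈ 1175.68 mg.

1176 mg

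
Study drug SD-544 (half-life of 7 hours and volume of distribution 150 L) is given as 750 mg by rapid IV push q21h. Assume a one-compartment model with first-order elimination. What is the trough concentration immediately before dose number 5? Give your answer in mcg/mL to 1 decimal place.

0.7 mcg/mL

f = (1/2)^(τ/t½) = (1/2)^(21/7) ≈ 0.1250.
C₀ = D/Vd = 750/150 ≈ 5.000 mcg/mL.
Before the 5th dose, 4 doses have been given. Superposition: Cmin = C₀·(f + f² + … + f^4).
≈ 5.000 × (0.1250 + 0.0156 + 0.0020 + 0.0002) ≈ 5.000 × 0.1428 ≈ 0.714 mcg/mL.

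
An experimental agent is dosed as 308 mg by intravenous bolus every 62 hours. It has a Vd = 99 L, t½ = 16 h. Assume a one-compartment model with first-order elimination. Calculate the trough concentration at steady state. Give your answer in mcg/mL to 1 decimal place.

Over one 62-h interval, 62/16 ≈ 3.875 half-lives elapse, leaving f ≈ 0.0682 of each dose.
Accumulation ratio R = 1/(1 − f) ≈ 1/0.9318 ≈ 1.0732.
Each bolus raises the concentration by D/Vd = 308/99 ≈ 3.111 mcg/mL.
Cmax,ss = C₀/(1 − f) ≈ 3.111/0.9318 ≈ 3.339 mcg/mL.
Steady-state trough Cmin,ss = Cmax,ss·f ≈ 3.339 × 0.0682 ≈ 0.228 mcg/mL.

0.2 mcg/mL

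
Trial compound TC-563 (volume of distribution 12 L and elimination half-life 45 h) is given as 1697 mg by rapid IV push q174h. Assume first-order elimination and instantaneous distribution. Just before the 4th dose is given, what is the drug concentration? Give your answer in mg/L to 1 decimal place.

f = (1/2)^(τ/t½) = (1/2)^(174/45) ≈ 0.0686.
C₀ = D/Vd = 1697/12 ≈ 141.417 mg/L.
Before the 4th dose, 3 doses have been given. Superposition: Cmin = C₀·(f + f² + … + f^3).
≈ 141.417 × (0.0686 + 0.0047 + 0.0003) ≈ 141.417 × 0.0736 ≈ 10.408 mg/L.

10.4 mg/L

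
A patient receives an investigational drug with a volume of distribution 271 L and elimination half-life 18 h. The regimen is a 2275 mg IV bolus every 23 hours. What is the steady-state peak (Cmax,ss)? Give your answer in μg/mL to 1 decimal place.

k = ln2/t½ = ln2/18 ≈ 0.038508 h⁻¹; fraction remaining f = e^(−kτ) = e^(−0.038508×23) ≈ 0.4124.
At steady state, accumulation factor R = 1/(1 − e^(−kτ)) ≈ 1.7018.
Each bolus raises the concentration by D/Vd = 2275/271 ≈ 8.395 μg/mL.
Cmax,ss = C₀/(1 − f) ≈ 8.395/0.5876 ≈ 14.287 μg/mL.

14.3 μg/mL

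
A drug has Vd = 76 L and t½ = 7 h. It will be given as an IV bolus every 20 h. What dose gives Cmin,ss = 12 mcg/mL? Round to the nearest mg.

5696 mg

τ/t½ = 20/7 ≈ 2.8571, so f = (1/2)^(20/7) ≈ 0.138011.
Cmin,ss = (D/Vd)·f/(1−f), so D = Cmin,ss·Vd·(1−f)/f.
D = 12 × 76 × (1−f)/f ≈ 12 × 76 × 6.24580 ≈ 5696.17 mg.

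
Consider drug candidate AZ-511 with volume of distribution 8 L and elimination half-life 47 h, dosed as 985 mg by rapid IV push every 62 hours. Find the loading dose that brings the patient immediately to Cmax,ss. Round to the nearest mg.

1644 mg

f = (1/2)^(62/47) ≈ 0.400771; accumulation ratio R = 1/(1−f) ≈ 1.66881.
Loading dose to hit Cmax,ss on first dose: D_load = D_maint·R ≈ 985 × 1.66881 ≈ 1643.78 mg.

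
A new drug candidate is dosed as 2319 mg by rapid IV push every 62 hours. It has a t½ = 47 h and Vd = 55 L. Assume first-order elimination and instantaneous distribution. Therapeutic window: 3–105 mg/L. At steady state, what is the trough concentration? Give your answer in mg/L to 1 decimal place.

k = ln2/t½ = ln2/47 ≈ 0.014748 h⁻¹; fraction remaining f = e^(−kτ) = e^(−0.014748×62) ≈ 0.4008.
Accumulation ratio R = 1/(1 − f) ≈ 1/0.5992 ≈ 1.6689.
Each bolus raises the concentration by D/Vd = 2319/55 ≈ 42.164 mg/L.
Steady-state peak Cmax,ss = C₀·R ≈ 42.164 × 1.6689 ≈ 70.367 mg/L.
Steady-state trough Cmin,ss = Cmax,ss·f ≈ 70.367 × 0.4008 ≈ 28.203 mg/L.
Trough 28.2 mg/L vs MEC 3 mg/L: adequate.

28.2 mg/L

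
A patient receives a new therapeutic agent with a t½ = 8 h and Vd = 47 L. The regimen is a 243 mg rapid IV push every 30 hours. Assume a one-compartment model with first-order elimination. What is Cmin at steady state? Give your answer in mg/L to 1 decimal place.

0.4 mg/L

τ/t½ = 30/8 ≈ 3.75, so fraction remaining f = (1/2)^(30/8) ≈ 0.0743.
At steady state, accumulation factor R = 1/(1 − e^(−kτ)) ≈ 1.0803.
Each bolus raises the concentration by D/Vd = 243/47 ≈ 5.170 mg/L.
Steady-state peak Cmax,ss = C₀·R ≈ 5.170 × 1.0803 ≈ 5.585 mg/L.
Steady-state trough Cmin,ss = Cmax,ss·f ≈ 5.585 × 0.0743 ≈ 0.415 mg/L.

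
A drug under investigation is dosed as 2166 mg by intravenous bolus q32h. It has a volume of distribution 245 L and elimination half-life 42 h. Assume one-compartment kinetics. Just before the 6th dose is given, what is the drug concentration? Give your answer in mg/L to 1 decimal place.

11.8 mg/L

f = (1/2)^(τ/t½) = (1/2)^(32/42) ≈ 0.5897.
C₀ = D/Vd = 2166/245 ≈ 8.841 mg/L.
Before the 6th dose, 5 doses have been given. Superposition: Cmin = C₀·(f + f² + … + f^5).
≈ 8.841 × (0.5897 + 0.3477 + 0.2051 + 0.1209 + 0.0713) ≈ 8.841 × 1.3347 ≈ 11.800 mg/L.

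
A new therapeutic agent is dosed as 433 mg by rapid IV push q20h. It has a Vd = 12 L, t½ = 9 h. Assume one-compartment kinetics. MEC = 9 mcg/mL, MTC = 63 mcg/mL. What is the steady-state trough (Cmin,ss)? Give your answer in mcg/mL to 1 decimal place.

9.8 mcg/mL

k = ln2/t½ = ln2/9 ≈ 0.077016 h⁻¹; fraction remaining f = e^(−kτ) = e^(−0.077016×20) ≈ 0.2143.
Single-dose peak C₀ = D/Vd = 433/12 ≈ 36.083 mcg/mL.
Steady-state trough Cmin,ss = C₀·f/(1−f) ≈ 36.083 × 0.2143/0.7857 ≈ 9.842 mcg/mL.
Trough 9.8 mcg/mL vs MEC 9 mcg/mL: adequate.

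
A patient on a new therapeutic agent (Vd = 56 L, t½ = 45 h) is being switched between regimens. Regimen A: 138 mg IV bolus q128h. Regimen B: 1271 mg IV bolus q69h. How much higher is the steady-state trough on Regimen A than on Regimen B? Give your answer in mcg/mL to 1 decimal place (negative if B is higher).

-11.6 mcg/mL

Regimen A: f = (1/2)^(128/45) ≈ 0.1392; Cmin,ss = (138/56)·f/(1−f) ≈ 0.398 mcg/mL.
Regimen B: f = (1/2)^(69/45) ≈ 0.3455; Cmin,ss = (1271/56)·f/(1−f) ≈ 11.981 mcg/mL.
Difference ≈ 0.398 − 11.981 ≈ -11.583 mcg/mL.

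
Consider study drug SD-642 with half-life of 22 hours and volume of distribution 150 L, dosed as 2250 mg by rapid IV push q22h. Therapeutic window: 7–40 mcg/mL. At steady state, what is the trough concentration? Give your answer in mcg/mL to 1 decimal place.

τ = 22 h = 1 half-life, so f = (1/2)^1 = 0.5.
Accumulation ratio R = 1/(1 − f) = 1/0.5 = 2/1.
Single-dose peak C₀ = D/Vd = 2250/150 = 15 mcg/mL.
Steady-state peak Cmax,ss = C₀·R = 15 × 2/1 ≈ 30.000 mcg/mL.
Steady-state trough Cmin,ss = Cmax,ss·f ≈ 30.000 × 0.5 ≈ 15.000 mcg/mL.
Trough 15.0 mcg/mL vs MEC 7 mcg/mL: adequate.

15.0 mcg/mL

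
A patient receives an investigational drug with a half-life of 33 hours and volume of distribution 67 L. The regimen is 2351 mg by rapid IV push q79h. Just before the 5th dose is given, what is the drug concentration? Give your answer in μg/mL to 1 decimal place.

8.2 μg/mL

f = (1/2)^(τ/t½) = (1/2)^(79/33) ≈ 0.1903.
C₀ = D/Vd = 2351/67 ≈ 35.090 μg/mL.
Before the 5th dose, 4 doses have been given. Superposition: Cmin = C₀·(f + f² + … + f^4).
≈ 35.090 × (0.1903 + 0.0362 + 0.0069 + 0.0013) ≈ 35.090 × 0.2347 ≈ 8.236 μg/mL.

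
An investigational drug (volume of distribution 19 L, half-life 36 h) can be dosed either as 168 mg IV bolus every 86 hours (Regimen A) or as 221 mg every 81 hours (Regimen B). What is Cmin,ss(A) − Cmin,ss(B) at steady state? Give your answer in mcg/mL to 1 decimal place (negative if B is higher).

-1.0 mcg/mL

Regimen A: f = (1/2)^(86/36) ≈ 0.1909; Cmin,ss = (168/19)·f/(1−f) ≈ 2.086 mcg/mL.
Regimen B: f = (1/2)^(81/36) ≈ 0.2102; Cmin,ss = (221/19)·f/(1−f) ≈ 3.096 mcg/mL.
Difference ≈ 2.086 − 3.096 ≈ -1.010 mcg/mL.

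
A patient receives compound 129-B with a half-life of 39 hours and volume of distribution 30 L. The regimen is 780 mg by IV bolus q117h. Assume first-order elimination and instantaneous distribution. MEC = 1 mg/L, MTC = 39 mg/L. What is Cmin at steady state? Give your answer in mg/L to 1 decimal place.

3.7 mg/L

The dosing interval is 3 half-lives, so f = 2^(−3) = 0.125.
At steady state, R = 1/(1 − 0.125) = 8/7.
Single-dose peak C₀ = D/Vd = 780/30 = 26 mg/L.
Steady-state peak Cmax,ss = C₀·R = 26 × 8/7 ≈ 29.714 mg/L.
Steady-state trough Cmin,ss = Cmax,ss·f ≈ 29.714 × 0.125 ≈ 3.714 mg/L.
Trough 3.7 mg/L vs MEC 1 mg/L: adequate.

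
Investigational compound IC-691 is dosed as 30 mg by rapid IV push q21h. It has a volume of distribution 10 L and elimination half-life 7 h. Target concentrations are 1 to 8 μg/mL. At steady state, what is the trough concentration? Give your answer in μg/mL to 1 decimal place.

0.4 μg/mL

τ = 21 h = 3 half-lives, so f = (1/2)^3 = 0.125.
Accumulation ratio R = 1/(1 − f) = 1/0.875 = 8/7.
Single-dose peak C₀ = D/Vd = 30/10 = 3 μg/mL.
Steady-state peak Cmax,ss = C₀·R = 3 × 8/7 ≈ 3.429 μg/mL.
Steady-state trough Cmin,ss = Cmax,ss·f ≈ 3.429 × 0.125 ≈ 0.429 μg/mL.
Trough 0.4 μg/mL vs MEC 1 μg/mL: subtherapeutic.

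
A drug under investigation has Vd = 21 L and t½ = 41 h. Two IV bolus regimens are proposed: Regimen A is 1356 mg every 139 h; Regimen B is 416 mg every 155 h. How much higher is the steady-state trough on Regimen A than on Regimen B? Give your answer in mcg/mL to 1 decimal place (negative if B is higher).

5.3 mcg/mL

Regimen A: f = (1/2)^(139/41) ≈ 0.0954; Cmin,ss = (1356/21)·f/(1−f) ≈ 6.810 mcg/mL.
Regimen B: f = (1/2)^(155/41) ≈ 0.0728; Cmin,ss = (416/21)·f/(1−f) ≈ 1.555 mcg/mL.
Difference ≈ 6.810 − 1.555 ≈ 5.255 mcg/mL.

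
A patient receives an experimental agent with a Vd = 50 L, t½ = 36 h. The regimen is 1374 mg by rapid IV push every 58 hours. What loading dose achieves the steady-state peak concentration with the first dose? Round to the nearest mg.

2043 mg

f = (1/2)^(58/36) ≈ 0.327346; accumulation ratio R = 1/(1−f) ≈ 1.48665.
Loading dose to hit Cmax,ss on first dose: D_load = D_maint·R ≈ 1374 × 1.48665 ≈ 2042.66 mg.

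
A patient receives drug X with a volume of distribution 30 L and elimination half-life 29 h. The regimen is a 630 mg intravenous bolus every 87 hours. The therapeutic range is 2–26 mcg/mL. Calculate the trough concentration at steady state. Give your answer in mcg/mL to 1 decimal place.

The dosing interval is 3 half-lives, so f = 2^(−3) = 0.125.
At steady state, R = 1/(1 − 0.125) = 8/7.
Single-dose peak C₀ = D/Vd = 630/30 = 21 mcg/mL.
Steady-state peak Cmax,ss = C₀·R = 21 × 8/7 ≈ 24.000 mcg/mL.
Steady-state trough Cmin,ss = Cmax,ss·f ≈ 24.000 × 0.125 ≈ 3.000 mcg/mL.
Trough 3.0 mcg/mL vs MEC 2 mcg/mL: adequate.

3.0 mcg/mL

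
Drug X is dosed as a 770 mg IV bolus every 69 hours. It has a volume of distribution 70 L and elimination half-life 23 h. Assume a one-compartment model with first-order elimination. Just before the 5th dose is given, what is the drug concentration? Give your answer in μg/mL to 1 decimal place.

1.6 μg/mL

f = (1/2)^(τ/t½) = (1/2)^(69/23) ≈ 0.1250.
C₀ = D/Vd = 770/70 ≈ 11.000 μg/mL.
Before the 5th dose, 4 doses have been given. Superposition: Cmin = C₀·(f + f² + … + f^4).
≈ 11.000 × (0.1250 + 0.0156 + 0.0020 + 0.0002) ≈ 11.000 × 0.1428 ≈ 1.571 μg/mL.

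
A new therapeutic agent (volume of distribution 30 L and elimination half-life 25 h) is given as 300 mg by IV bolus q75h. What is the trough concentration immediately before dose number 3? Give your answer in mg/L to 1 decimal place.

1.4 mg/L

f = (1/2)^(τ/t½) = (1/2)^(75/25) ≈ 0.1250.
C₀ = D/Vd = 300/30 ≈ 10.000 mg/L.
Before the 3rd dose, 2 doses have been given. Superposition: Cmin = C₀·(f + f²).
≈ 10.000 × (0.1250 + 0.0156) ≈ 10.000 × 0.1406 ≈ 1.406 mg/L.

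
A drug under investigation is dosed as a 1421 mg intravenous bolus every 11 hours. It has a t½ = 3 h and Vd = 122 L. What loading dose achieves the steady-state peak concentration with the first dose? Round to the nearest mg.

f = (1/2)^(11/3) ≈ 0.078745; accumulation ratio R = 1/(1−f) ≈ 1.08548.
Loading dose to hit Cmax,ss on first dose: D_load = D_maint·R ≈ 1421 × 1.08548 ≈ 1542.47 mg.

1542 mg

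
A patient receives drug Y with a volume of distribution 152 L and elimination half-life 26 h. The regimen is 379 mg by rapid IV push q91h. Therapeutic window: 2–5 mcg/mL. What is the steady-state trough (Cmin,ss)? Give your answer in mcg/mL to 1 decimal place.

τ/t½ = 91/26 ≈ 3.5, so fraction remaining f = (1/2)^(91/26) ≈ 0.0884.
Single-dose peak C₀ = D/Vd = 379/152 ≈ 2.493 mcg/mL.
Steady-state trough Cmin,ss = C₀·f/(1−f) ≈ 2.493 × 0.0884/0.9116 ≈ 0.242 mcg/mL.
Trough 0.2 mcg/mL vs MEC 2 mcg/mL: subtherapeutic.

0.2 mcg/mL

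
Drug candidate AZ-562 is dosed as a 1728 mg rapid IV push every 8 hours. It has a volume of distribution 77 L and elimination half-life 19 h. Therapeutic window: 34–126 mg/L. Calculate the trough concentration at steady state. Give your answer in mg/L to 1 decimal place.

66.2 mg/L

k = ln2/t½ = ln2/19 ≈ 0.036481 h⁻¹; fraction remaining f = e^(−kτ) = e^(−0.036481×8) ≈ 0.7469.
Each bolus raises the concentration by D/Vd = 1728/77 ≈ 22.442 mg/L.
Steady-state trough Cmin,ss = C₀·f/(1−f) ≈ 22.442 × 0.7469/0.2531 ≈ 66.227 mg/L.
Trough 66.2 mg/L vs MEC 34 mg/L: adequate.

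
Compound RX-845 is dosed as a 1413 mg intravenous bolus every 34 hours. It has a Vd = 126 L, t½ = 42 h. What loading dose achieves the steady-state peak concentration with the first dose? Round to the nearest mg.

f = (1/2)^(34/42) ≈ 0.570570; accumulation ratio R = 1/(1−f) ≈ 2.32867.
Loading dose to hit Cmax,ss on first dose: D_load = D_maint·R ≈ 1413 × 2.32867 ≈ 3290.41 mg.

3290 mg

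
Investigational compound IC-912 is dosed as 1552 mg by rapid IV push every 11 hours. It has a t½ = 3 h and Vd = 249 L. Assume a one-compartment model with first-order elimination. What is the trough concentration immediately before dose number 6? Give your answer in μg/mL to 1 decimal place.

f = (1/2)^(τ/t½) = (1/2)^(11/3) ≈ 0.0787.
C₀ = D/Vd = 1552/249 ≈ 6.233 μg/mL.
Before the 6th dose, 5 doses have been given. Superposition: Cmin = C₀·(f + f² + … + f^5).
≈ 6.233 × (0.0787 + 0.0062 + 0.0005 + 0.0000 + 0.0000) ≈ 6.233 × 0.0854 ≈ 0.532 μg/mL.

0.5 μg/mL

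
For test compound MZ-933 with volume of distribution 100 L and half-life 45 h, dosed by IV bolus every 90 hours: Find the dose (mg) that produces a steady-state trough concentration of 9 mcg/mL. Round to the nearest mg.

2700 mg

τ/t½ = 90/45 ≈ 2, so f = (1/2)^(90/45) ≈ 0.250000.
Cmin,ss = (D/Vd)·f/(1−f), so D = Cmin,ss·Vd·(1−f)/f.
D = 9 × 100 × (1−f)/f ≈ 9 × 100 × 3.00000 ≈ 2700.00 mg.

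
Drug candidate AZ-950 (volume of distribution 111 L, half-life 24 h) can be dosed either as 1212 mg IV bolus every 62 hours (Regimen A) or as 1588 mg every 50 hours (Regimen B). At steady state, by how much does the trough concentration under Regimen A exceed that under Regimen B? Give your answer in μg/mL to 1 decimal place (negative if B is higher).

Regimen A: f = (1/2)^(62/24) ≈ 0.1669; Cmin,ss = (1212/111)·f/(1−f) ≈ 2.187 μg/mL.
Regimen B: f = (1/2)^(50/24) ≈ 0.2360; Cmin,ss = (1588/111)·f/(1−f) ≈ 4.419 μg/mL.
Difference ≈ 2.187 − 4.419 ≈ -2.232 μg/mL.

-2.2 μg/mL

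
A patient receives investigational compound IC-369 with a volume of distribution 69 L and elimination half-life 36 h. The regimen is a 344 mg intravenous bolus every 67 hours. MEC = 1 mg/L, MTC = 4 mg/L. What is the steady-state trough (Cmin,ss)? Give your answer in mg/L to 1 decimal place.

τ/t½ = 67/36 ≈ 1.8611, so fraction remaining f = (1/2)^(67/36) ≈ 0.2753.
At steady state, accumulation factor R = 1/(1 − e^(−kτ)) ≈ 1.3799.
Single-dose peak C₀ = D/Vd = 344/69 ≈ 4.986 mg/L.
Cmax,ss = C₀/(1 − f) ≈ 4.986/0.7247 ≈ 6.880 mg/L.
Steady-state trough Cmin,ss = Cmax,ss·f ≈ 6.880 × 0.2753 ≈ 1.894 mg/L.
Trough 1.9 mg/L vs MEC 1 mg/L: adequate.

1.9 mg/L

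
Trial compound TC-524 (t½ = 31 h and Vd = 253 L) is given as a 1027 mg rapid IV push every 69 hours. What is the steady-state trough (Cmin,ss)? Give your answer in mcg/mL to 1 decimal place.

k = ln2/t½ = ln2/31 ≈ 0.022360 h⁻¹; fraction remaining f = e^(−kτ) = e^(−0.022360×69) ≈ 0.2138.
Accumulation ratio R = 1/(1 − f) ≈ 1/0.7862 ≈ 1.2719.
Each bolus raises the concentration by D/Vd = 1027/253 ≈ 4.059 mcg/mL.
Steady-state peak Cmax,ss = C₀·R ≈ 4.059 × 1.2719 ≈ 5.163 mcg/mL.
One interval later, Cmin,ss = Cmax,ss·e^(−kτ) ≈ 5.163 × 0.2138 ≈ 1.104 mcg/mL.

1.1 mcg/mL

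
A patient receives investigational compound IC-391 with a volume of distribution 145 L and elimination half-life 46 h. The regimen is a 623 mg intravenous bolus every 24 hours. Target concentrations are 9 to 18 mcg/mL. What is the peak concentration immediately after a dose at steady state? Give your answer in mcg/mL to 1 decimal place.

τ/t½ = 24/46 ≈ 0.52174, so fraction remaining f = (1/2)^(24/46) ≈ 0.6965.
At steady state, accumulation factor R = 1/(1 − e^(−kτ)) ≈ 3.2949.
Single-dose peak C₀ = D/Vd = 623/145 ≈ 4.297 mcg/mL.
Steady-state peak Cmax,ss = C₀·R ≈ 4.297 × 3.2949 ≈ 14.158 mcg/mL.
Peak 14.2 mcg/mL vs MTC 18 mcg/mL: below toxic threshold.

14.2 mcg/mL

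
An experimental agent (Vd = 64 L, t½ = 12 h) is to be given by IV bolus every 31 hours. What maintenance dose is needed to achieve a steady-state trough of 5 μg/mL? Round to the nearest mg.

τ/t½ = 31/12 ≈ 2.5833, so f = (1/2)^(31/12) ≈ 0.166855.
Cmin,ss = (D/Vd)·f/(1−f), so D = Cmin,ss·Vd·(1−f)/f.
D = 5 × 64 × (1−f)/f ≈ 5 × 64 × 4.99323 ≈ 1597.83 mg.

1598 mg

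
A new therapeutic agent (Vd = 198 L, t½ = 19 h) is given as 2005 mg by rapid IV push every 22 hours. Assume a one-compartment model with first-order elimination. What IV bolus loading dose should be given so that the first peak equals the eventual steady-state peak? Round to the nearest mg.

f = (1/2)^(22/19) ≈ 0.448166; accumulation ratio R = 1/(1−f) ≈ 1.81214.
Loading dose to hit Cmax,ss on first dose: D_load = D_maint·R ≈ 2005 × 1.81214 ≈ 3633.34 mg.

3633 mg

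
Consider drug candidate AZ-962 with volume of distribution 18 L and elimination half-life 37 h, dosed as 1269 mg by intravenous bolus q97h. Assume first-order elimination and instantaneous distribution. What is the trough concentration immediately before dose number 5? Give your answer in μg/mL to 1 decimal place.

13.7 μg/mL

f = (1/2)^(τ/t½) = (1/2)^(97/37) ≈ 0.1625.
C₀ = D/Vd = 1269/18 ≈ 70.500 μg/mL.
Before the 5th dose, 4 doses have been given. Superposition: Cmin = C₀·(f + f² + … + f^4).
≈ 70.500 × (0.1625 + 0.0264 + 0.0043 + 0.0007) ≈ 70.500 × 0.1939 ≈ 13.670 μg/mL.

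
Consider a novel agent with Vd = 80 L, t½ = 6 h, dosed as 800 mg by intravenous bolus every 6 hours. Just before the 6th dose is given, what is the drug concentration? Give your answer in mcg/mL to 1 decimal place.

f = (1/2)^(τ/t½) = (1/2)^(6/6) ≈ 0.5000.
C₀ = D/Vd = 800/80 ≈ 10.000 mcg/mL.
Before the 6th dose, 5 doses have been given. Superposition: Cmin = C₀·(f + f² + … + f^5).
≈ 10.000 × (0.5000 + 0.2500 + 0.1250 + 0.0625 + 0.0313) ≈ 10.000 × 0.9688 ≈ 9.688 mcg/mL.

9.7 mcg/mL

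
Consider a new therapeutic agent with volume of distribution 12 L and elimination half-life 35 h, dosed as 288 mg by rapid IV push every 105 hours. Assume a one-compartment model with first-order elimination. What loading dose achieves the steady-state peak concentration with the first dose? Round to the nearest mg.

f = (1/2)^(105/35) ≈ 0.125000; accumulation ratio R = 1/(1−f) ≈ 1.14286.
Loading dose to hit Cmax,ss on first dose: D_load = D_maint·R ≈ 288 × 1.14286 ≈ 329.14 mg.

329 mg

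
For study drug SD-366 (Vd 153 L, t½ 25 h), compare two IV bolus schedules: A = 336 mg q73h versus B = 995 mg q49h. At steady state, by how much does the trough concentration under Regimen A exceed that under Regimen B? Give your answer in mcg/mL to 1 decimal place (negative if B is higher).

-1.9 mcg/mL

Regimen A: f = (1/2)^(73/25) ≈ 0.1321; Cmin,ss = (336/153)·f/(1−f) ≈ 0.334 mcg/mL.
Regimen B: f = (1/2)^(49/25) ≈ 0.2570; Cmin,ss = (995/153)·f/(1−f) ≈ 2.249 mcg/mL.
Difference ≈ 0.334 − 2.249 ≈ -1.915 mcg/mL.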